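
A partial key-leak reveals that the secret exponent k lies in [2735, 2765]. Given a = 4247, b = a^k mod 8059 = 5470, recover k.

Compute 4247^2735 mod 8059 = 6020, then multiply by 4247 repeatedly:
  4247^2735=6020  4247^2736=3792  4247^2737=2742  4247^2738=19  4247^2739=103
  4247^2740=2255  4247^2741=2893  4247^2742=4655  4247^2743=1058  4247^2744=4463
  4247^2745=7652  4247^2746=4156  4247^2747=1322  4247^2748=5470
Found 5470 at exponent 2748.

2748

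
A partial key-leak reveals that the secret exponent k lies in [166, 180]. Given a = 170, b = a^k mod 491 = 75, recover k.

Compute 170^166 mod 491 = 75, then multiply by 170 repeatedly:
  170^166=75
Found 75 at exponent 166.

166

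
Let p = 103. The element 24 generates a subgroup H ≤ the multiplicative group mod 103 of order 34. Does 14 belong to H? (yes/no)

yes

14 ∈ ⟨24⟩ iff 14^34 ≡ 1 (mod 103), since |⟨24⟩| = 34.
14^34 mod 103 = 1.
Since 1 = 1, 14 lies in the subgroup.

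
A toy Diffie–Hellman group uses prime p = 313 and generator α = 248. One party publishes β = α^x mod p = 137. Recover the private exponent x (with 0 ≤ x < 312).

8

Baby-step giant-step with m = ceil(sqrt(312)) = 18.
Baby table (248^j mod 313 for j=0..17):
  0:1  1:248  2:156  3:189  4:235  5:62  6:39  7:282
  8:137  9:172  10:88  11:227  12:269  13:43  14:22  15:135
  16:302  17:89
Giant step factor: 248^(-18) ≡ 114 (mod 313).
Scan 137·114^i mod 313 for i = 0, 1, …:
  i=0: 137
Match at i=0, j=8: x = 0·18 + 8 = 8.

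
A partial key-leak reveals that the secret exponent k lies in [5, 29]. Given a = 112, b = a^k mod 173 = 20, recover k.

23

Compute 112^5 mod 173 = 79, then multiply by 112 repeatedly:
  112^5=79  112^6=25  112^7=32  112^8=124  112^9=48
  112^10=13  112^11=72  112^12=106  112^13=108  112^14=159
  112^15=162  112^16=152  112^17=70  112^18=55  112^19=105
  112^20=169  112^21=71  112^22=167  112^23=20
Found 20 at exponent 23.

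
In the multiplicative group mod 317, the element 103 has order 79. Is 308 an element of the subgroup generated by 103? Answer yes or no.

yes

308 ∈ ⟨103⟩ iff 308^79 ≡ 1 (mod 317), since |⟨103⟩| = 79.
308^79 mod 317 = 1.
Since 1 = 1, 308 lies in the subgroup.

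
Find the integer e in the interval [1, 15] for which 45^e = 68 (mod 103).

2

Compute 45^1 mod 103 = 45, then multiply by 45 repeatedly:
  45^1=45  45^2=68
Found 68 at exponent 2.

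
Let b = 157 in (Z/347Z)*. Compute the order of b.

The order of 157 must divide p − 1 = 346 = 2 · 173.
Divisors: 1, 2, 173, 346.
Check each in increasing order: 157^1 ≡ 157;  157^2 ≡ 12;  157^173 ≡ 1.
Smallest exponent giving 1 is 173.

173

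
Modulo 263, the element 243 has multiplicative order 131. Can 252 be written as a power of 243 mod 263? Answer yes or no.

no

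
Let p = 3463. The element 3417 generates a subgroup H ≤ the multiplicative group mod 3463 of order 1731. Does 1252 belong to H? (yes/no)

1252 ∈ ⟨3417⟩ iff 1252^1731 ≡ 1 (mod 3463), since |⟨3417⟩| = 1731.
1252^1731 mod 3463 = 3462.
Since 3462 ≠ 1, 1252 does not lie in the subgroup.

no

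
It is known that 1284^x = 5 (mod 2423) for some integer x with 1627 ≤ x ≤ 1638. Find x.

Compute 1284^1627 mod 2423 = 5, then multiply by 1284 repeatedly:
  1284^1627=5
Found 5 at exponent 1627.

1627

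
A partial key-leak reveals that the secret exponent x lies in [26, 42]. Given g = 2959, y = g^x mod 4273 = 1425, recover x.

Compute 2959^26 mod 4273 = 1410, then multiply by 2959 repeatedly:
  2959^26=1410  2959^27=1742  2959^28=1340  2959^29=3989  2959^30=1425
Found 1425 at exponent 30.

30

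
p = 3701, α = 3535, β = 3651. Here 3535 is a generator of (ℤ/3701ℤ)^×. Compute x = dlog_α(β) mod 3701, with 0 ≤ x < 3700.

1563

Baby-step giant-step with m = ceil(sqrt(3700)) = 61.
Baby table (3535^j mod 3701 for j=0..60):
  0:1  1:3535  2:1649  3:140  4:2667  5:1398  6:1095  7:3280
  8:3268  9:1559  10:276  11:2297  12:3602  13:1630  14:3294  15:944
  16:2439  17:2236  18:2625  19:968  20:2156  21:1101  22:2284  23:2059
  24:2399  25:1474  26:3283  27:2770  28:2805  29:696  30:2896  31:394
  32:1214  33:2031  34:3346  35:3415  36:3064  37:2114  38:671  39:3345
  40:3581  41:1415  42:1974  43:1705  44:1947  45:2486  46:1836  47:2407
  48:146  49:1671  50:189  51:1935  52:777  53:553  54:727  55:1451
  56:3400  57:1853  58:3286  59:2272  60:350
Giant step factor: 3535^(-61) ≡ 2013 (mod 3701).
Scan 3651·2013^i mod 3701 for i = 0, 1, …:
  i=0: 3651   i=1: 2978   i=2: 2795   i=3: 815
  i=4: 1052   i=5: 704   i=6: 3370   i=7: 3578
  i=8: 368   i=9: 584     …   i=24: 1234
  i=25: 671
Match at i=25, j=38: x = 25·61 + 38 = 1563.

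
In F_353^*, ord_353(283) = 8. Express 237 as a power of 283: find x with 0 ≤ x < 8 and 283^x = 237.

7

Successive powers of 283 modulo 353:
  283^0=1  283^1=283  283^2=311  283^3=116  283^4=352  283^5=70
  283^6=42  283^7=237
So 283^7 ≡ 237 (mod 353), giving x = 7.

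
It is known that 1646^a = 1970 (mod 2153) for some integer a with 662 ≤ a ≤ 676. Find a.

668

Compute 1646^662 mod 2153 = 1558, then multiply by 1646 repeatedly:
  1646^662=1558  1646^663=245  1646^664=659  1646^665=1755  1646^666=1557
  1646^667=752  1646^668=1970
Found 1970 at exponent 668.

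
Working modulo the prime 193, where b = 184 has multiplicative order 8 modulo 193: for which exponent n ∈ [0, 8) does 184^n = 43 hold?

Successive powers of 184 modulo 193:
  184^0=1  184^1=184  184^2=81  184^3=43
So 184^3 ≡ 43 (mod 193), giving n = 3.

3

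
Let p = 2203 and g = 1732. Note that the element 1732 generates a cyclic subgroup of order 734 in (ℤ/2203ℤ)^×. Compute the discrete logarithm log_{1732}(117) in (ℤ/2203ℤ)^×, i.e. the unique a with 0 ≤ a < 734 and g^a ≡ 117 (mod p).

Baby-step giant-step with m = ceil(sqrt(734)) = 28.
Baby table (1732^j mod 2203 for j=0..27):
  0:1  1:1732  2:1541  3:1179  4:2050  5:1567  6:2151  7:259
  8:1379  9:376  10:1347  11:27  12:501  13:1953  14:991  15:275
  16:452  17:799  18:384  19:1985  20:1340  21:1121  22:729  23:309
  24:2062  25:321  26:816  27:1189
Giant step factor: 1732^(-28) ≡ 188 (mod 2203).
Scan 117·188^i mod 2203 for i = 0, 1, …:
  i=0: 117   i=1: 2169   i=2: 217   i=3: 1142
  i=4: 1005   i=5: 1685   i=6: 1751   i=7: 941
  i=8: 668   i=9: 13     …   i=18: 491
  i=19: 1985
Match at i=19, j=19: a = 19·28 + 19 = 551.

551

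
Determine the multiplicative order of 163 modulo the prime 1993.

The order of 163 must divide p − 1 = 1992 = 2^3 · 3 · 83.
Divisors: 1, 2, 3, 4, 6, 8, 12, 24, 83, 166, 249, 332, 498, 664, 996, 1992.
Check each in increasing order: 163^1 ≡ 163;  163^2 ≡ 660;  163^3 ≡ 1951;  163^4 ≡ 1126;  163^6 ≡ 1764;  163^8 ≡ 328;  163^12 ≡ 623;  163^24 ≡ 1487;  163^83 ≡ 1530;  163^166 ≡ 1118;  163^249 ≡ 546;  163^332 ≡ 313;  163^498 ≡ 1159;  163^664 ≡ 312;  163^996 ≡ 1992;  163^1992 ≡ 1.
Smallest exponent giving 1 is 1992.

1992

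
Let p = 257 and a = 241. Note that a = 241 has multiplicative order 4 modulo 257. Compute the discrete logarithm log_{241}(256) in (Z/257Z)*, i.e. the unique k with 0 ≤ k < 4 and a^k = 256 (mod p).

2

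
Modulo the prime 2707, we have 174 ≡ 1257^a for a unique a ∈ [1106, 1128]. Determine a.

1115

Compute 1257^1106 mod 2707 = 444, then multiply by 1257 repeatedly:
  1257^1106=444  1257^1107=466  1257^1108=1050  1257^1109=1541  1257^1110=1532
  1257^1111=1047  1257^1112=477  1257^1113=1342  1257^1114=433  1257^1115=174
Found 174 at exponent 1115.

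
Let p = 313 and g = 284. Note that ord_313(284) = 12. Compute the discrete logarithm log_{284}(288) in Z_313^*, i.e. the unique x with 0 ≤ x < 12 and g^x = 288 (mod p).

Successive powers of 284 modulo 313:
  284^0=1  284^1=284  284^2=215  284^3=25  284^4=214  284^5=54
  284^6=312  284^7=29  284^8=98  284^9=288
So 284^9 ≡ 288 (mod 313), giving x = 9.

9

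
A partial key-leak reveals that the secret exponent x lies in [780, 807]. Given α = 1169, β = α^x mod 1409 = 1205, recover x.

Compute 1169^780 mod 1409 = 397, then multiply by 1169 repeatedly:
  1169^780=397  1169^781=532  1169^782=539  1169^783=268  1169^784=494
  1169^785=1205
Found 1205 at exponent 785.

785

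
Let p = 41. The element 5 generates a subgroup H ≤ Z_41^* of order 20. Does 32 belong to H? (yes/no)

yes

32 ∈ ⟨5⟩ iff 32^20 ≡ 1 (mod 41), since |⟨5⟩| = 20.
32^20 mod 41 = 1.
Since 1 = 1, 32 lies in the subgroup.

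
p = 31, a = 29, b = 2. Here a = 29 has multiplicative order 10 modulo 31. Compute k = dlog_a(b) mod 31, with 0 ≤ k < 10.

6

Successive powers of 29 modulo 31:
  29^0=1  29^1=29  29^2=4  29^3=23  29^4=16  29^5=30
  29^6=2
So 29^6 ≡ 2 (mod 31), giving k = 6.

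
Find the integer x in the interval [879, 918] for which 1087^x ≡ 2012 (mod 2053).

907

Compute 1087^879 mod 2053 = 422, then multiply by 1087 repeatedly:
  1087^879=422  1087^880=895  1087^881=1796  1087^882=1902  1087^883=103
  1087^884=1099  1087^885=1820  1087^886=1301  1087^887=1723  1087^888=565
  1087^889=308  1087^890=157  1087^891=260  1087^892=1359  1087^893=1126
  1087^894=374  1087^895=44  1087^896=609  1087^897=917  1087^898=1074
  1087^899=1334  1087^900=640  1087^901=1766  1087^902=87  1087^903=131
  1087^904=740  1087^905=1657  1087^906=678  1087^907=2012
Found 2012 at exponent 907.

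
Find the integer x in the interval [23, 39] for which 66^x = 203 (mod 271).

23

Compute 66^23 mod 271 = 203, then multiply by 66 repeatedly:
  66^23=203
Found 203 at exponent 23.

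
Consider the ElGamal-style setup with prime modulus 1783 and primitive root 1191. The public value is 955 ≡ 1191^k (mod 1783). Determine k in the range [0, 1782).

730

Baby-step giant-step with m = ceil(sqrt(1782)) = 43.
Baby table (1191^j mod 1783 for j=0..42):
  0:1  1:1191  2:996  3:541  4:668  5:370  6:269  7:1222
  8:474  9:1106  10:1392  11:1465  12:1041  13:646  14:913  15:1536
  16:18  17:42  18:98  19:823  20:1326  21:1311  22:1276  23:600
  24:1400  25:295  26:94  27:1408  28:908  29:930  30:387  31:903
  32:324  33:756  34:1764  35:550  36:689  37:419  38:1572  39:102
  40:238  41:1744  42:1692
Giant step factor: 1191^(-43) ≡ 1769 (mod 1783).
Scan 955·1769^i mod 1783 for i = 0, 1, …:
  i=0: 955   i=1: 894   i=2: 1748   i=3: 490
  i=4: 272   i=5: 1541   i=6: 1605   i=7: 709
  i=8: 772   i=9: 1673     …   i=15: 898
  i=16: 1692
Match at i=16, j=42: k = 16·43 + 42 = 730.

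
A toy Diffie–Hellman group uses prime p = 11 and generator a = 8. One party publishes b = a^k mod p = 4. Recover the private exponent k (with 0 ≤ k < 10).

4

Successive powers of 8 modulo 11:
  8^0=1  8^1=8  8^2=9  8^3=6  8^4=4
So 8^4 ≡ 4 (mod 11), giving k = 4.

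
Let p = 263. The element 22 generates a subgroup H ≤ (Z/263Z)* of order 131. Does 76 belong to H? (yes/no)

76 ∈ ⟨22⟩ iff 76^131 ≡ 1 (mod 263), since |⟨22⟩| = 131.
76^131 mod 263 = 262.
Since 262 ≠ 1, 76 does not lie in the subgroup.

no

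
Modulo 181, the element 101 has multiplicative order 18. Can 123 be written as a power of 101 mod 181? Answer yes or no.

no

123 ∈ ⟨101⟩ iff 123^18 ≡ 1 (mod 181), since |⟨101⟩| = 18.
123^18 mod 181 = 139.
Since 139 ≠ 1, 123 does not lie in the subgroup.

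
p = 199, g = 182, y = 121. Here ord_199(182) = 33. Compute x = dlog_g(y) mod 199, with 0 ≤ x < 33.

24

Successive powers of 182 modulo 199:
  182^0=1  182^1=182  182^2=90  182^3=62  182^4=140  182^5=8
  182^6=63  182^7=123  182^8=98  182^9=125  182^10=64  182^11=106
  182^12=188  182^13=187  182^14=5  182^15=114  182^16=52  182^17=111
  182^18=103  182^19=40  182^20=116  182^21=18  182^22=92  182^23=28
  182^24=121
So 182^24 ≡ 121 (mod 199), giving x = 24.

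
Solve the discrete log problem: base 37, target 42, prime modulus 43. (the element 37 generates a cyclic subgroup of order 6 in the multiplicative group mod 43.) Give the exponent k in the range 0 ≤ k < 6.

3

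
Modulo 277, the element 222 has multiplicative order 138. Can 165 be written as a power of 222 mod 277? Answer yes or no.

165 ∈ ⟨222⟩ iff 165^138 ≡ 1 (mod 277), since |⟨222⟩| = 138.
165^138 mod 277 = 1.
Since 1 = 1, 165 lies in the subgroup.

yes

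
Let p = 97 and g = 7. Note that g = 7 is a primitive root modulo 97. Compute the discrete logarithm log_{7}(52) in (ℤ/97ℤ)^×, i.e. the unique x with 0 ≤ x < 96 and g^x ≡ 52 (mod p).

3

Baby-step giant-step with m = ceil(sqrt(96)) = 10.
Baby table (7^j mod 97 for j=0..9):
  0:1  1:7  2:49  3:52  4:73  5:26  6:85  7:13
  8:91  9:55
Giant step factor: 7^(-10) ≡ 32 (mod 97).
Scan 52·32^i mod 97 for i = 0, 1, …:
  i=0: 52
Match at i=0, j=3: x = 0·10 + 3 = 3.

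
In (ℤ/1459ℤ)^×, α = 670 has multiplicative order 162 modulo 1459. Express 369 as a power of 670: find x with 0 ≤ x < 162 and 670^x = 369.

95

Baby-step giant-step with m = ceil(sqrt(162)) = 13.
Baby table (670^j mod 1459 for j=0..12):
  0:1  1:670  2:987  3:363  4:1016  5:826  6:459  7:1140
  8:743  9:291  10:923  11:1253  12:585
Giant step factor: 670^(-13) ≡ 14 (mod 1459).
Scan 369·14^i mod 1459 for i = 0, 1, …:
  i=0: 369   i=1: 789   i=2: 833   i=3: 1449
  i=4: 1319   i=5: 958   i=6: 281   i=7: 1016
Match at i=7, j=4: x = 7·13 + 4 = 95.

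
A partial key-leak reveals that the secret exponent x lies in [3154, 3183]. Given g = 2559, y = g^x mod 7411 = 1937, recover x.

3182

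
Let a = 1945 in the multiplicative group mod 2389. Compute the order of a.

The order of 1945 must divide p − 1 = 2388 = 2^2 · 3 · 199.
Divisors: 1, 2, 3, 4, 6, 12, 199, 398, 597, 796, 1194, 2388.
Check each in increasing order: 1945^1 ≡ 1945;  1945^2 ≡ 1238;  1945^3 ≡ 2187;  1945^4 ≡ 1295;  1945^6 ≡ 191;  1945^12 ≡ 646;  1945^199 ≡ 1700;  1945^398 ≡ 1699;  1945^597 ≡ 2388;  1945^796 ≡ 689;  1945^1194 ≡ 1.
Smallest exponent giving 1 is 1194.

1194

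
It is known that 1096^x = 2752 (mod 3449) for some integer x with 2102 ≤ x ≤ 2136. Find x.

2118

Compute 1096^2102 mod 3449 = 2599, then multiply by 1096 repeatedly:
  1096^2102=2599  1096^2103=3079  1096^2104=1462  1096^2105=2016  1096^2106=2176
  1096^2107=1637  1096^2108=672  1096^2109=1875  1096^2110=2845  1096^2111=224
  1096^2112=625  1096^2113=2098  1096^2114=2374  1096^2115=1358  1096^2116=1849
  1096^2117=1941  1096^2118=2752
Found 2752 at exponent 2118.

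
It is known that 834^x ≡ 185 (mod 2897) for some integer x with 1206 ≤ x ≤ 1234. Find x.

1225

Compute 834^1206 mod 2897 = 2164, then multiply by 834 repeatedly:
  834^1206=2164  834^1207=2842  834^1208=482  834^1209=2202  834^1210=2667
  834^1211=2279  834^1212=254  834^1213=355  834^1214=576  834^1215=2379
  834^1216=2538  834^1217=1882  834^1218=2311  834^1219=869  834^1220=496
  834^1221=2290  834^1222=737  834^1223=494  834^1224=622  834^1225=185
Found 185 at exponent 1225.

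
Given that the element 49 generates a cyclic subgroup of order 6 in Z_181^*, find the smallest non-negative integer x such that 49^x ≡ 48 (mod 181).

2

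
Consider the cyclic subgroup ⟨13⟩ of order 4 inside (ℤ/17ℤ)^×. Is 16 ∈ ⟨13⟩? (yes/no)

yes

⟨13⟩ has order 4; its elements mod 17 are {1, 4, 13, 16}.
16 is in this set.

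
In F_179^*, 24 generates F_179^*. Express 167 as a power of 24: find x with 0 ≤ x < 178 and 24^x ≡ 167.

5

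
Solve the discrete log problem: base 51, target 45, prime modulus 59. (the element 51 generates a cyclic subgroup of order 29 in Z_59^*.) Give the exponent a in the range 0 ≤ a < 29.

Successive powers of 51 modulo 59:
  51^0=1  51^1=51  51^2=5  51^3=19  51^4=25  51^5=36
  51^6=7  51^7=3  51^8=35  51^9=15  51^10=57  51^11=16
  51^12=49  51^13=21  51^14=9  51^15=46  51^16=45
So 51^16 ≡ 45 (mod 59), giving a = 16.

16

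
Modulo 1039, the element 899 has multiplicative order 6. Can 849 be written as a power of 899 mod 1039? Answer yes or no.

849 ∈ ⟨899⟩ iff 849^6 ≡ 1 (mod 1039), since |⟨899⟩| = 6.
849^6 mod 1039 = 943.
Since 943 ≠ 1, 849 does not lie in the subgroup.

no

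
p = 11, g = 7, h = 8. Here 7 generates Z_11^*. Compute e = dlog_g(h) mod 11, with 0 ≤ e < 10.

9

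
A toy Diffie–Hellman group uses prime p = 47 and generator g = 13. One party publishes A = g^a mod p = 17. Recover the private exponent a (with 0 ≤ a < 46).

Baby-step giant-step with m = ceil(sqrt(46)) = 7.
Baby table (13^j mod 47 for j=0..6):
  0:1  1:13  2:28  3:35  4:32  5:40  6:3
Giant step factor: 13^(-7) ≡ 41 (mod 47).
Scan 17·41^i mod 47 for i = 0, 1, …:
  i=0: 17   i=1: 39   i=2: 1
Match at i=2, j=0: a = 2·7 + 0 = 14.

14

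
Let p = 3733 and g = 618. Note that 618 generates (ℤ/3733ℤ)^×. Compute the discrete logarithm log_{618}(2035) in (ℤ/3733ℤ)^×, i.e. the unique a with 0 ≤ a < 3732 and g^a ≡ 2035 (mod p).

743

Baby-step giant-step with m = ceil(sqrt(3732)) = 62.
Baby table (618^j mod 3733 for j=0..61):
  0:1  1:618  2:1158  3:2641  4:817  5:951  6:1637  7:23
  8:3015  9:503  10:1015  11:126  12:3208  13:321  14:529  15:2151
  16:370  17:947  18:2898  19:2857  20:3650  21:968  22:944  23:1044
  24:3116  25:3193  26:2250  27:1824  28:3599  29:3047  30:1614  31:741
  32:2512  33:3221  34:889  35:651  36:2887  37:3525  38:2111  39:1781
  40:3156  41:1782  42:41  43:2940  44:2682  45:24  46:3633  47:1661
  48:3656  49:943  50:426  51:1958  52:552  53:1433  54:873  55:1962
  56:3024  57:2332  58:238  59:1497  60:3095  61:1414
Giant step factor: 618^(-62) ≡ 1957 (mod 3733).
Scan 2035·1957^i mod 3733 for i = 0, 1, …:
  i=0: 2035   i=1: 3117   i=2: 247   i=3: 1822
  i=4: 639   i=5: 3701   i=6: 837   i=7: 2955
  i=8: 518   i=9: 2083   i=10: 3728   i=11: 1414
Match at i=11, j=61: a = 11·62 + 61 = 743.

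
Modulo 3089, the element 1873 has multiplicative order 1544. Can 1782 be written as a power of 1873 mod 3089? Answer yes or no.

yes

1782 ∈ ⟨1873⟩ iff 1782^1544 ≡ 1 (mod 3089), since |⟨1873⟩| = 1544.
1782^1544 mod 3089 = 1.
Since 1 = 1, 1782 lies in the subgroup.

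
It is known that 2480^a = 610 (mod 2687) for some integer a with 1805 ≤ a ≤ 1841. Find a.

Compute 2480^1805 mod 2687 = 1082, then multiply by 2480 repeatedly:
  2480^1805=1082  2480^1806=1734  2480^1807=1120  2480^1808=1929  2480^1809=1060
  2480^1810=914  2480^1811=1579  2480^1812=961  2480^1813=2598  2480^1814=2301
  2480^1815=1979  2480^1816=1458  2480^1817=1825  2480^1818=1092  2480^1819=2351
  2480^1820=2377  2480^1821=2369  2480^1822=1338  2480^1823=2482  2480^1824=2130
  2480^1825=2445  2480^1826=1728  2480^1827=2362  2480^1828=100  2480^1829=796
  2480^1830=1822  2480^1831=1713  2480^1832=93  2480^1833=2245  2480^1834=136
  2480^1835=1405  2480^1836=2048  2480^1837=610
Found 610 at exponent 1837.

1837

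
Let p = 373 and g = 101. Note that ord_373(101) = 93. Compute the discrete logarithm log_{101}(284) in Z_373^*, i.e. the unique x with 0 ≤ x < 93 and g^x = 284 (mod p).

31

Baby-step giant-step with m = ceil(sqrt(93)) = 10.
Baby table (101^j mod 373 for j=0..9):
  0:1  1:101  2:130  3:75  4:115  5:52  6:30  7:46
  8:170  9:12
Giant step factor: 101^(-10) ≡ 369 (mod 373).
Scan 284·369^i mod 373 for i = 0, 1, …:
  i=0: 284   i=1: 356   i=2: 68   i=3: 101
Match at i=3, j=1: x = 3·10 + 1 = 31.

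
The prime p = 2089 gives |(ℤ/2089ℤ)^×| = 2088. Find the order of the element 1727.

2088

The order of 1727 must divide p − 1 = 2088 = 2^3 · 3^2 · 29.
Divisors: 1, 2, 3, 4, 6, 8, 9, 12, 18, 24, 29, 36, 58, 72, 87, 116, 174, 232, 261, 348, 522, 696, 1044, 2088.
Check each in increasing order: 1727^1 ≡ 1727;  1727^2 ≡ 1526;  1727^3 ≡ 1173;  1727^4 ≡ 1530;  1727^6 ≡ 1367;  1727^8 ≡ 1220;  1727^9 ≡ 1228;  1727^12 ≡ 1123;  1727^18 ≡ 1815;  1727^24 ≡ 1462;  1727^29 ≡ 1127;  1727^36 ≡ 1961;  1727^58 ≡ 17;  1727^72 ≡ 1761;  1727^87 ≡ 358;  1727^116 ≡ 289;  1727^174 ≡ 735;  1727^232 ≡ 2050;  1727^261 ≡ 2005;  1727^348 ≡ 1263;  1727^522 ≡ 789;  1727^696 ≡ 1262;  1727^1044 ≡ 2088;  1727^2088 ≡ 1.
Smallest exponent giving 1 is 2088.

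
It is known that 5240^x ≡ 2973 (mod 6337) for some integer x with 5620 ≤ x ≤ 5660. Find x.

Compute 5240^5620 mod 6337 = 2036, then multiply by 5240 repeatedly:
  5240^5620=2036  5240^5621=3469  5240^5622=3044  5240^5623=331  5240^5624=4439
  5240^5625=3570  5240^5626=6313  5240^5627=980  5240^5628=2230  5240^5629=6109
  5240^5630=2973
Found 2973 at exponent 5630.

5630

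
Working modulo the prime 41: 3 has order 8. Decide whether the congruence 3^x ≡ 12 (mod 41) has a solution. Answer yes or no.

no

12 ∈ ⟨3⟩ iff 12^8 ≡ 1 (mod 41), since |⟨3⟩| = 8.
12^8 mod 41 = 18.
Since 18 ≠ 1, 12 does not lie in the subgroup.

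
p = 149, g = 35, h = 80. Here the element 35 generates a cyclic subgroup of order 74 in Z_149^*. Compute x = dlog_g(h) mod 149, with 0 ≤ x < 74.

60

Baby-step giant-step with m = ceil(sqrt(74)) = 9.
Baby table (35^j mod 149 for j=0..8):
  0:1  1:35  2:33  3:112  4:46  5:120  6:28  7:86
  8:30
Giant step factor: 35^(-9) ≡ 64 (mod 149).
Scan 80·64^i mod 149 for i = 0, 1, …:
  i=0: 80   i=1: 54   i=2: 29   i=3: 68
  i=4: 31   i=5: 47   i=6: 28
Match at i=6, j=6: x = 6·9 + 6 = 60.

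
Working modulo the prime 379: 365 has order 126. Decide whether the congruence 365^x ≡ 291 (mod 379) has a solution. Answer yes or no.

no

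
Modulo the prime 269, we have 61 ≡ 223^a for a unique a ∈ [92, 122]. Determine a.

Compute 223^92 mod 269 = 118, then multiply by 223 repeatedly:
  223^92=118  223^93=221  223^94=56  223^95=114  223^96=136
  223^97=200  223^98=215  223^99=63  223^100=61
Found 61 at exponent 100.

100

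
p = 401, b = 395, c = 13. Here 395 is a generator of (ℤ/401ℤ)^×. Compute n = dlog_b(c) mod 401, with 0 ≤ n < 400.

Baby-step giant-step with m = ceil(sqrt(400)) = 20.
Baby table (395^j mod 401 for j=0..19):
  0:1  1:395  2:36  3:185  4:93  5:244  6:140  7:363
  8:228  9:236  10:188  11:75  12:352  13:294  14:241  15:158
  16:255  17:74  18:358  19:258
Giant step factor: 395^(-20) ≡ 222 (mod 401).
Scan 13·222^i mod 401 for i = 0, 1, …:
  i=0: 13   i=1: 79   i=2: 295   i=3: 127
  i=4: 124   i=5: 260   i=6: 377   i=7: 286
  i=8: 134   i=9: 74
Match at i=9, j=17: n = 9·20 + 17 = 197.

197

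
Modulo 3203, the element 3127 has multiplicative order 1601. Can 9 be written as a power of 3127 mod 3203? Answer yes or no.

9 ∈ ⟨3127⟩ iff 9^1601 ≡ 1 (mod 3203), since |⟨3127⟩| = 1601.
9^1601 mod 3203 = 1.
Since 1 = 1, 9 lies in the subgroup.

yes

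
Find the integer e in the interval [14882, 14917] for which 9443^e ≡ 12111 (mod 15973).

14893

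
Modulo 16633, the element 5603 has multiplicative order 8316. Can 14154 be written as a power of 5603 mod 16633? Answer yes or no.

14154 ∈ ⟨5603⟩ iff 14154^8316 ≡ 1 (mod 16633), since |⟨5603⟩| = 8316.
14154^8316 mod 16633 = 16632.
Since 16632 ≠ 1, 14154 does not lie in the subgroup.

no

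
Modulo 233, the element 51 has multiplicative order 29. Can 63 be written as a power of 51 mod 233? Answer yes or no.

yes

63 ∈ ⟨51⟩ iff 63^29 ≡ 1 (mod 233), since |⟨51⟩| = 29.
63^29 mod 233 = 1.
Since 1 = 1, 63 lies in the subgroup.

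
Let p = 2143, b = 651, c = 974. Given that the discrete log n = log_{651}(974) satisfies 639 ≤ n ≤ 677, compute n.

658

Compute 651^639 mod 2143 = 686, then multiply by 651 repeatedly:
  651^639=686  651^640=842  651^641=1677  651^642=940  651^643=1185
  651^644=2098  651^645=707  651^646=1655  651^647=1619  651^648=1756
  651^649=937  651^650=1375  651^651=1494  651^652=1815  651^653=772
  651^654=1110  651^655=419  651^656=608  651^657=1496  651^658=974
Found 974 at exponent 658.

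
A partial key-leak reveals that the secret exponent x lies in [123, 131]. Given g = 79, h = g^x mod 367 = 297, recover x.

128

Compute 79^123 mod 367 = 318, then multiply by 79 repeatedly:
  79^123=318  79^124=166  79^125=269  79^126=332  79^127=171
  79^128=297
Found 297 at exponent 128.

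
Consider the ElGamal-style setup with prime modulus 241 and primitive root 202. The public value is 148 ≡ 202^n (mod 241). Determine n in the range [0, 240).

Baby-step giant-step with m = ceil(sqrt(240)) = 16.
Baby table (202^j mod 241 for j=0..15):
  0:1  1:202  2:75  3:208  4:82  5:176  6:125  7:186
  8:217  9:213  10:128  11:69  12:201  13:114  14:133  15:115
Giant step factor: 202^(-16) ≡ 100 (mod 241).
Scan 148·100^i mod 241 for i = 0, 1, …:
  i=0: 148   i=1: 99   i=2: 19   i=3: 213
Match at i=3, j=9: n = 3·16 + 9 = 57.

57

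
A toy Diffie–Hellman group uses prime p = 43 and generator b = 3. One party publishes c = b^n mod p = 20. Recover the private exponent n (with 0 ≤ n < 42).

37

Baby-step giant-step with m = ceil(sqrt(42)) = 7.
Baby table (3^j mod 43 for j=0..6):
  0:1  1:3  2:9  3:27  4:38  5:28  6:41
Giant step factor: 3^(-7) ≡ 7 (mod 43).
Scan 20·7^i mod 43 for i = 0, 1, …:
  i=0: 20   i=1: 11   i=2: 34   i=3: 23
  i=4: 32   i=5: 9
Match at i=5, j=2: n = 5·7 + 2 = 37.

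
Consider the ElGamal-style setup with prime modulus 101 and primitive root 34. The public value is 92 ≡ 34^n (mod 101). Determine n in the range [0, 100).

48

Baby-step giant-step with m = ceil(sqrt(100)) = 10.
Baby table (34^j mod 101 for j=0..9):
  0:1  1:34  2:45  3:15  4:5  5:69  6:23  7:75
  8:25  9:42
Giant step factor: 34^(-10) ≡ 65 (mod 101).
Scan 92·65^i mod 101 for i = 0, 1, …:
  i=0: 92   i=1: 21   i=2: 52   i=3: 47
  i=4: 25
Match at i=4, j=8: n = 4·10 + 8 = 48.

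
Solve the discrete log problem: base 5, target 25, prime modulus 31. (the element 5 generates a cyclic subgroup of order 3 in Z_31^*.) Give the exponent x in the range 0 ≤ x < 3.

Successive powers of 5 modulo 31:
  5^0=1  5^1=5  5^2=25
So 5^2 ≡ 25 (mod 31), giving x = 2.

2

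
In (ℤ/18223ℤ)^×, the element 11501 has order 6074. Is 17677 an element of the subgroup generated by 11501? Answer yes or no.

no

17677 ∈ ⟨11501⟩ iff 17677^6074 ≡ 1 (mod 18223), since |⟨11501⟩| = 6074.
17677^6074 mod 18223 = 2172.
Since 2172 ≠ 1, 17677 does not lie in the subgroup.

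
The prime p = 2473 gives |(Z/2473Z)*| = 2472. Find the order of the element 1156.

The order of 1156 must divide p − 1 = 2472 = 2^3 · 3 · 103.
Divisors: 1, 2, 3, 4, 6, 8, 12, 24, 103, 206, 309, 412, 618, 824, 1236, 2472.
Check each in increasing order: 1156^1 ≡ 1156;  1156^2 ≡ 916;  1156^3 ≡ 452;  1156^4 ≡ 709;  1156^6 ≡ 1518;  1156^8 ≡ 662;  1156^12 ≡ 1961;  1156^24 ≡ 6;  1156^103 ≡ 1016;  1156^206 ≡ 1015;  1156^309 ≡ 2472;  1156^412 ≡ 1457;  1156^618 ≡ 1.
Smallest exponent giving 1 is 618.

618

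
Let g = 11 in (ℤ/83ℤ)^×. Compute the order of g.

The order of 11 must divide p − 1 = 82 = 2 · 41.
Divisors: 1, 2, 41, 82.
Check each in increasing order: 11^1 ≡ 11;  11^2 ≡ 38;  11^41 ≡ 1.
Smallest exponent giving 1 is 41.

41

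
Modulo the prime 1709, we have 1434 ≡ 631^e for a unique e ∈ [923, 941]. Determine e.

932

Compute 631^923 mod 1709 = 674, then multiply by 631 repeatedly:
  631^923=674  631^924=1462  631^925=1371  631^926=347  631^927=205
  631^928=1180  631^929=1165  631^930=245  631^931=785  631^932=1434
Found 1434 at exponent 932.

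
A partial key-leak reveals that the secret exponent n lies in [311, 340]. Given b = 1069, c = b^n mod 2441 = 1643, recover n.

312

Compute 1069^311 mod 2441 = 972, then multiply by 1069 repeatedly:
  1069^311=972  1069^312=1643
Found 1643 at exponent 312.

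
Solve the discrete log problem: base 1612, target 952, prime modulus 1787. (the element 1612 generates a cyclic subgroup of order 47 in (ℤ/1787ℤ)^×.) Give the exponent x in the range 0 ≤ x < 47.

Successive powers of 1612 modulo 1787:
  1612^0=1  1612^1=1612  1612^2=246  1612^3=1625  1612^4=1545  1612^5=1249
  1612^6=1226  1612^7=1677  1612^8=1380  1612^9=1532  1612^10=1737  1612^11=1602
  1612^12=209  1612^13=952
So 1612^13 ≡ 952 (mod 1787), giving x = 13.

13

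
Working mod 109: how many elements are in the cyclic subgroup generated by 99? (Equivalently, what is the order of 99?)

The order of 99 must divide p − 1 = 108 = 2^2 · 3^3.
Divisors: 1, 2, 3, 4, 6, 9, 12, 18, 27, 36, 54, 108.
Check each in increasing order: 99^1 ≡ 99;  99^2 ≡ 100;  99^3 ≡ 90;  99^4 ≡ 81;  99^6 ≡ 34;  99^9 ≡ 8;  99^12 ≡ 66;  99^18 ≡ 64;  99^27 ≡ 76;  99^36 ≡ 63;  99^54 ≡ 108;  99^108 ≡ 1.
Smallest exponent giving 1 is 108.

108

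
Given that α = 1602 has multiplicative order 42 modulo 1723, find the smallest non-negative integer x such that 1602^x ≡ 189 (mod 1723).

Baby-step giant-step with m = ceil(sqrt(42)) = 7.
Baby table (1602^j mod 1723 for j=0..6):
  0:1  1:1602  2:857  3:1406  4:451  5:565  6:555
Giant step factor: 1602^(-7) ≡ 1682 (mod 1723).
Scan 189·1682^i mod 1723 for i = 0, 1, …:
  i=0: 189   i=1: 866   i=2: 677   i=3: 1534
  i=4: 857
Match at i=4, j=2: x = 4·7 + 2 = 30.

30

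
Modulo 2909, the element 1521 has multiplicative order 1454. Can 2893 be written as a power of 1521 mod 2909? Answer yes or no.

2893 ∈ ⟨1521⟩ iff 2893^1454 ≡ 1 (mod 2909), since |⟨1521⟩| = 1454.
2893^1454 mod 2909 = 1.
Since 1 = 1, 2893 lies in the subgroup.

yes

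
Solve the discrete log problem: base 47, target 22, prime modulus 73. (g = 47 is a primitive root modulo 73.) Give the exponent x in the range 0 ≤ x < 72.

Successive powers of 47 modulo 73:
  47^0=1  47^1=47  47^2=19  47^3=17  47^4=69  47^5=31
  47^6=70  47^7=5  47^8=16  47^9=22
So 47^9 ≡ 22 (mod 73), giving x = 9.

9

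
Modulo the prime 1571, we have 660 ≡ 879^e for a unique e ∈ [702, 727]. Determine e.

Compute 879^702 mod 1571 = 237, then multiply by 879 repeatedly:
  879^702=237  879^703=951  879^704=157  879^705=1326  879^706=1443
  879^707=600  879^708=1115  879^709=1352  879^710=732  879^711=889
  879^712=644  879^713=516  879^714=1116  879^715=660
Found 660 at exponent 715.

715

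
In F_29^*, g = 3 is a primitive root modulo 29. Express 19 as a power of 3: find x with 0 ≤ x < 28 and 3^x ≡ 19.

13

Successive powers of 3 modulo 29:
  3^0=1  3^1=3  3^2=9  3^3=27  3^4=23  3^5=11
  3^6=4  3^7=12  3^8=7  3^9=21  3^10=5  3^11=15
  3^12=16  3^13=19
So 3^13 ≡ 19 (mod 29), giving x = 13.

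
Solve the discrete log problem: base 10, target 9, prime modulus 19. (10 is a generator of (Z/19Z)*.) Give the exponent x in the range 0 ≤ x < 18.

Successive powers of 10 modulo 19:
  10^0=1  10^1=10  10^2=5  10^3=12  10^4=6  10^5=3
  10^6=11  10^7=15  10^8=17  10^9=18  10^10=9
So 10^10 ≡ 9 (mod 19), giving x = 10.

10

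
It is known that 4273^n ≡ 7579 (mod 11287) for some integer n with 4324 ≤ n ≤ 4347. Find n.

4338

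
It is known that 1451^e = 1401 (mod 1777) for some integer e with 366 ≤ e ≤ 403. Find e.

393

Compute 1451^366 mod 1777 = 695, then multiply by 1451 repeatedly:
  1451^366=695  1451^367=886  1451^368=815  1451^369=860  1451^370=406
  1451^371=919  1451^372=719  1451^373=170  1451^374=1444  1451^375=161
  1451^376=824  1451^377=1480  1451^378=864  1451^379=879  1451^380=1320
  1451^381=1491  1451^382=832  1451^383=649  1451^384=1666  1451^385=646
  1451^386=867  1451^387=1678  1451^388=288  1451^389=293  1451^390=440
  1451^391=497  1451^392=1462  1451^393=1401
Found 1401 at exponent 393.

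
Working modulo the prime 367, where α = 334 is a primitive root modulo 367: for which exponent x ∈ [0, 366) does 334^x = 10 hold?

283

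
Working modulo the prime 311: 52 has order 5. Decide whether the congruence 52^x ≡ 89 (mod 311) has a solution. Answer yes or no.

⟨52⟩ has order 5; its elements mod 311 are {1, 6, 36, 52, 216}.
89 is not in this set.

no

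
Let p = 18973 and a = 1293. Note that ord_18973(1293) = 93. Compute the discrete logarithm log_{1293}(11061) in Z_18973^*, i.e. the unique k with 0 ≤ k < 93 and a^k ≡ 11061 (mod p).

29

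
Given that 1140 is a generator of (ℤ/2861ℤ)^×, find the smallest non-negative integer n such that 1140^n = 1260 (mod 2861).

637

Baby-step giant-step with m = ceil(sqrt(2860)) = 54.
Baby table (1140^j mod 2861 for j=0..53):
  0:1  1:1140  2:706  3:899  4:622  5:2413  6:1399  7:1283
  8:649  9:1722  10:434  11:2668  12:277  13:1070  14:1014  15:116
  16:634  17:1788  18:1288  19:627  20:2391  21:2068  22:56  23:898
  24:2343  25:1707  26:500  27:661  28:1097  29:323  30:2012  31:2019
  32:1416  33:636  34:1207  35:2700  36:2425  37:774  38:1172  39:2854
  40:603  41:780  42:2290  43:1368  44:275  45:1651  46:2463  47:1179
  48:2251  49:2684  50:1351  51:922  52:1093  53:1485
Giant step factor: 1140^(-54) ≡ 2033 (mod 2861).
Scan 1260·2033^i mod 2861 for i = 0, 1, …:
  i=0: 1260   i=1: 985   i=2: 2666   i=3: 1244
  i=4: 2789   i=5: 2396   i=6: 1646   i=7: 1809
  i=8: 1312   i=9: 844   i=10: 2113   i=11: 1368
Match at i=11, j=43: n = 11·54 + 43 = 637.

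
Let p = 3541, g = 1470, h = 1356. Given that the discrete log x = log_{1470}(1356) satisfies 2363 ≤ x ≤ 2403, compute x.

2395

Compute 1470^2363 mod 3541 = 2429, then multiply by 1470 repeatedly:
  1470^2363=2429  1470^2364=1302  1470^2365=1800  1470^2366=873  1470^2367=1468
  1470^2368=1491  1470^2369=3432  1470^2370=2656  1470^2371=2138  1470^2372=1993
  1470^2373=1303  1470^2374=3270  1470^2375=1763  1470^2376=3139  1470^2377=407
  1470^2378=3402  1470^2379=1048  1470^2380=225  1470^2381=1437  1470^2382=1954
  1470^2383=629  1470^2384=429  1470^2385=332  1470^2386=2923  1470^2387=1577
  1470^2388=2376  1470^2389=1294  1470^2390=663  1470^2391=835  1470^2392=2264
  1470^2393=3081  1470^2394=131  1470^2395=1356
Found 1356 at exponent 2395.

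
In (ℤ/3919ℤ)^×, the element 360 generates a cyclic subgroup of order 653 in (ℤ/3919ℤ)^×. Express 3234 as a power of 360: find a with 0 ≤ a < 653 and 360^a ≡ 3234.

530

Baby-step giant-step with m = ceil(sqrt(653)) = 26.
Baby table (360^j mod 3919 for j=0..25):
  0:1  1:360  2:273  3:305  4:68  5:966  6:2888  7:1145
  8:705  9:2984  10:434  11:3399  12:912  13:3043  14:2079  15:3830
  16:3231  17:3136  18:288  19:1786  20:244  21:1622  22:3908  23:3878
  24:916  25:564
Giant step factor: 360^(-26) ≡ 3306 (mod 3919).
Scan 3234·3306^i mod 3919 for i = 0, 1, …:
  i=0: 3234   i=1: 572   i=2: 2074   i=3: 2313
  i=4: 809   i=5: 1796   i=6: 291   i=7: 1891
  i=8: 841   i=9: 1775     …   i=19: 645
  i=20: 434
Match at i=20, j=10: a = 20·26 + 10 = 530.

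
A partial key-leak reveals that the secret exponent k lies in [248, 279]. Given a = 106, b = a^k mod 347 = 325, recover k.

262

Compute 106^248 mod 347 = 49, then multiply by 106 repeatedly:
  106^248=49  106^249=336  106^250=222  106^251=283  106^252=156
  106^253=227  106^254=119  106^255=122  106^256=93  106^257=142
  106^258=131  106^259=6  106^260=289  106^261=98  106^262=325
Found 325 at exponent 262.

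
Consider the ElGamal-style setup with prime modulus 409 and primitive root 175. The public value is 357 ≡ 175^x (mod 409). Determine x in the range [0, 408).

235

Baby-step giant-step with m = ceil(sqrt(408)) = 21.
Baby table (175^j mod 409 for j=0..20):
  0:1  1:175  2:359  3:248  4:46  5:279  6:154  7:365
  8:71  9:155  10:131  11:21  12:403  13:177  14:300  15:148
  16:133  17:371  18:303  19:264  20:392
Giant step factor: 175^(-21) ≡ 325 (mod 409).
Scan 357·325^i mod 409 for i = 0, 1, …:
  i=0: 357   i=1: 278   i=2: 370   i=3: 4
  i=4: 73   i=5: 3   i=6: 157   i=7: 309
  i=8: 220   i=9: 334   i=10: 165   i=11: 46
Match at i=11, j=4: x = 11·21 + 4 = 235.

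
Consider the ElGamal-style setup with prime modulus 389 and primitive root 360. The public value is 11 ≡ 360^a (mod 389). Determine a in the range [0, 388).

Baby-step giant-step with m = ceil(sqrt(388)) = 20.
Baby table (360^j mod 389 for j=0..19):
  0:1  1:360  2:63  3:118  4:79  5:43  6:309  7:375
  8:17  9:285  10:293  11:61  12:176  13:342  14:196  15:151
  16:289  17:177  18:313  19:259
Giant step factor: 360^(-20) ≡ 94 (mod 389).
Scan 11·94^i mod 389 for i = 0, 1, …:
  i=0: 11   i=1: 256   i=2: 335   i=3: 370
  i=4: 159   i=5: 164   i=6: 245   i=7: 79
Match at i=7, j=4: a = 7·20 + 4 = 144.

144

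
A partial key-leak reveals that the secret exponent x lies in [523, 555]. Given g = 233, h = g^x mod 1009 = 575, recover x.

533

Compute 233^523 mod 1009 = 385, then multiply by 233 repeatedly:
  233^523=385  233^524=913  233^525=839  233^526=750  233^527=193
  233^528=573  233^529=321  233^530=127  233^531=330  233^532=206
  233^533=575
Found 575 at exponent 533.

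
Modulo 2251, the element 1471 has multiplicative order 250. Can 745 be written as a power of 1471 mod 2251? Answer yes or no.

no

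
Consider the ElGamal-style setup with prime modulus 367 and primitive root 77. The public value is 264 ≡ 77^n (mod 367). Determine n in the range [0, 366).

364

Baby-step giant-step with m = ceil(sqrt(366)) = 20.
Baby table (77^j mod 367 for j=0..19):
  0:1  1:77  2:57  3:352  4:313  5:246  6:225  7:76
  8:347  9:295  10:328  11:300  12:346  13:218  14:271  15:315
  16:33  17:339  18:46  19:239
Giant step factor: 77^(-20) ≡ 277 (mod 367).
Scan 264·277^i mod 367 for i = 0, 1, …:
  i=0: 264   i=1: 95   i=2: 258   i=3: 268
  i=4: 102   i=5: 362   i=6: 83   i=7: 237
  i=8: 323   i=9: 290     …   i=17: 74
  i=18: 313
Match at i=18, j=4: n = 18·20 + 4 = 364.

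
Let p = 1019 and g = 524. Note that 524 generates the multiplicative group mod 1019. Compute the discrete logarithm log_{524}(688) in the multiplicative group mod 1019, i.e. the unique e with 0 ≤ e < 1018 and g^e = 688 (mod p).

62

Baby-step giant-step with m = ceil(sqrt(1018)) = 32.
Baby table (524^j mod 1019 for j=0..31):
  0:1  1:524  2:465  3:119  4:197  5:309  6:914  7:6
  8:87  9:752  10:714  11:163  12:835  13:389  14:36  15:522
  16:436  17:208  18:978  19:934  20:296  21:216  22:75  23:578
  24:229  25:773  26:509  27:757  28:277  29:450  30:411  31:355
Giant step factor: 524^(-32) ≡ 165 (mod 1019).
Scan 688·165^i mod 1019 for i = 0, 1, …:
  i=0: 688   i=1: 411
Match at i=1, j=30: e = 1·32 + 30 = 62.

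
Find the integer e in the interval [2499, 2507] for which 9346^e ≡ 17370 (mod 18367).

2501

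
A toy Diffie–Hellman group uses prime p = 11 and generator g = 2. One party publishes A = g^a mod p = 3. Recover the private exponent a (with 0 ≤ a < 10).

Successive powers of 2 modulo 11:
  2^0=1  2^1=2  2^2=4  2^3=8  2^4=5  2^5=10
  2^6=9  2^7=7  2^8=3
So 2^8 ≡ 3 (mod 11), giving a = 8.

8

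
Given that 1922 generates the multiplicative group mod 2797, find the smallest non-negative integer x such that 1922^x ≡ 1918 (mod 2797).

188

Baby-step giant-step with m = ceil(sqrt(2796)) = 53.
Baby table (1922^j mod 2797 for j=0..52):
  0:1  1:1922  2:2044  3:1580  4:2015  5:1782  6:1476  7:714
  8:1778  9:2179  10:929  11:1052  12:2510  13:2192  14:742  15:2451
  16:674  17:417  18:1532  19:2060  20:1565  21:1155  22:1889  23:152
  24:1256  25:221  26:2415  27:1407  28:2352  29:592  30:2242  31:1744
  32:1162  33:1358  34:475  35:1128  36:341  37:904  38:551  39:1756
  40:1850  41:713  42:2653  43:135  44:2146  45:1834  46:728  47:716
  48:28  49:673  50:1292  51:2285  52:480
Giant step factor: 1922^(-53) ≡ 1759 (mod 2797).
Scan 1918·1759^i mod 2797 for i = 0, 1, …:
  i=0: 1918   i=1: 580   i=2: 2112   i=3: 592
Match at i=3, j=29: x = 3·53 + 29 = 188.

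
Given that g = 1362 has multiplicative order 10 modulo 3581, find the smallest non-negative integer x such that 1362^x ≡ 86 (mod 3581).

Successive powers of 1362 modulo 3581:
  1362^0=1  1362^1=1362  1362^2=86
So 1362^2 ≡ 86 (mod 3581), giving x = 2.

2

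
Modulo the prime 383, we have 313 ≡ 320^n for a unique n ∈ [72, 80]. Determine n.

Compute 320^72 mod 383 = 330, then multiply by 320 repeatedly:
  320^72=330  320^73=275  320^74=293  320^75=308  320^76=129
  320^77=299  320^78=313
Found 313 at exponent 78.

78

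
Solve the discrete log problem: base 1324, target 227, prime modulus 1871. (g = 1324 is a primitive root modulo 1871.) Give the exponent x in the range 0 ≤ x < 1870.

240

Baby-step giant-step with m = ceil(sqrt(1870)) = 44.
Baby table (1324^j mod 1871 for j=0..43):
  0:1  1:1324  2:1720  3:273  4:349  5:1810  6:1560  7:1727
  8:186  9:1163  10:1850  11:261  12:1300  13:1751  14:155  15:1281
  16:918  17:1153  18:1707  19:1771  20:441  21:132  22:765  23:649
  24:487  25:1164  26:1303  27:110  28:1573  29:229  30:94  31:970
  32:774  33:1339  34:999  35:1750  36:702  37:1432  38:645  39:804
  40:1768  41:211  42:585  43:1817
Giant step factor: 1324^(-44) ≡ 1415 (mod 1871).
Scan 227·1415^i mod 1871 for i = 0, 1, …:
  i=0: 227   i=1: 1264   i=2: 1755   i=3: 508
  i=4: 356   i=5: 441
Match at i=5, j=20: x = 5·44 + 20 = 240.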